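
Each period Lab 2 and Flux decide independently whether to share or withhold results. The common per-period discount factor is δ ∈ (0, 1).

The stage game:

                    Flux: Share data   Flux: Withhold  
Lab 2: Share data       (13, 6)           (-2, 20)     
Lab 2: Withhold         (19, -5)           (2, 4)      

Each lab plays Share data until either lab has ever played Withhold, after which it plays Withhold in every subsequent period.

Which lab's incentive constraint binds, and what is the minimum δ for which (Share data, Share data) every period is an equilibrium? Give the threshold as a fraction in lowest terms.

Flux; δ ≥ 7/8

Lab 2: cooperation gives 13 each period; deviation gives 19 once then 2 forever.
  13/(1−δ) ≥ 19 + 2δ/(1−δ) ⇒ δ ≥ 6/17.
Flux: cooperation gives 6 each period; deviation gives 20 once then 4 forever.
  δ ≥ 14/16 = 7/8.
Both must hold, so the binding constraint is Flux's: δ ≥ 7/8.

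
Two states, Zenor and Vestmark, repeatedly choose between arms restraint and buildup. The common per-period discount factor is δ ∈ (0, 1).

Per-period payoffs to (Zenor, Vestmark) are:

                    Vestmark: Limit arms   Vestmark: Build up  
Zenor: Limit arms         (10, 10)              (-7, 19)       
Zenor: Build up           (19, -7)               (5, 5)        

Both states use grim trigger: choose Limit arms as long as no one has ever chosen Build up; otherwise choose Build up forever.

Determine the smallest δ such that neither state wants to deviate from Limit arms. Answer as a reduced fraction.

9/14

Under grim trigger the critical discount factor is (T−C)/(T−P) with T = 19, C = 10, P = 5.
δ* = (19−10)/(19−5) = 9/14.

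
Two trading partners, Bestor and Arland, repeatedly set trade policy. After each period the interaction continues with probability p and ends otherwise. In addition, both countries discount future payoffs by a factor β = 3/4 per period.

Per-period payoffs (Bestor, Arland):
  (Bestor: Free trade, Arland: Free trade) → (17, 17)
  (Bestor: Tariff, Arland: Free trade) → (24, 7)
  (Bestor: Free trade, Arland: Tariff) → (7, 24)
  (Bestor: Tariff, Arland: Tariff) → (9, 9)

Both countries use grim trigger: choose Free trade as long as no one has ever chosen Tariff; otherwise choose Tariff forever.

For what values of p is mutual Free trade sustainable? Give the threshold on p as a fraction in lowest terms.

28/45

Expected continuation weight on next period's payoff is β·p = 3/4·p, which plays the role of the discount factor.
Cooperation requires 3/4·p ≥ (24−17)/(24−9) = 7/15, hence p ≥ 28/45.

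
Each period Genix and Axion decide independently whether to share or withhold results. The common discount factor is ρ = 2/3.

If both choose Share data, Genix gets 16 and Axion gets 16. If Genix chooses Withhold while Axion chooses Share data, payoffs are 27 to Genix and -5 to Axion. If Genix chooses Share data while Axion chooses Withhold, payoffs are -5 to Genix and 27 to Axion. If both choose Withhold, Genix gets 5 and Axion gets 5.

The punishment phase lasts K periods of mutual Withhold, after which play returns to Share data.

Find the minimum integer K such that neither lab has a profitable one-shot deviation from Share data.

Need Σ_{k=1}^{K} ρ^k ≥ (27−16)/(16−5) = 1.0000 at ρ = 2/3.
At K = 1 the sum is 0.6667 < 1.0000; at K = 2 it is 1.1111 ≥ 1.0000.
So the minimum punishment length is K = 2.

2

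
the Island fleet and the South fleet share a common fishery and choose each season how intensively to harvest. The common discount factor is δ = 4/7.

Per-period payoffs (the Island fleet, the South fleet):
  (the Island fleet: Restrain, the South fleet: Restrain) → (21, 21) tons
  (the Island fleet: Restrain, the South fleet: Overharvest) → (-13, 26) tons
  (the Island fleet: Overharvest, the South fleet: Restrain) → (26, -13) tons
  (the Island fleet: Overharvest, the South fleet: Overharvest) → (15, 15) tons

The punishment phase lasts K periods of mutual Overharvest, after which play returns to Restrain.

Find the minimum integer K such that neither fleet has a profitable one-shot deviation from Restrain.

2

No profitable deviation requires (21−15)(δ+…+δ^K) ≥ 26−21, i.e. δ+…+δ^K ≥ 5/6 ≈ 0.8333.
With δ = 4/7, the partial sums are K=1: 0.5714, K=2: 0.8980.
K = 2 is the first length at which the sum reaches 0.8333.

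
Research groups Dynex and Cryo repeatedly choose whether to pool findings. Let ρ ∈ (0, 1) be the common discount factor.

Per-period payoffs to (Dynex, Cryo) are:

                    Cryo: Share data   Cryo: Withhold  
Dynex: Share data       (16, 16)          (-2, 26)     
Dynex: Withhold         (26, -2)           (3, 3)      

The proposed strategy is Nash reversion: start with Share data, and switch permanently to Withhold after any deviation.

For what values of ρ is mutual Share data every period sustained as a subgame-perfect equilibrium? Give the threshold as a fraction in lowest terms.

10/23

Cooperation forever yields 16 each period: 16/(1−ρ).
Deviating yields 26 once, then 3 forever: 26 + 3ρ/(1−ρ).
No profitable deviation requires 16/(1−ρ) ≥ 26 + 3ρ/(1−ρ).
Multiplying by (1−ρ): 16 ≥ 26(1−ρ) + 3ρ = 26 − 23ρ.
So 23ρ ≥ 10, i.e. ρ ≥ 10/23.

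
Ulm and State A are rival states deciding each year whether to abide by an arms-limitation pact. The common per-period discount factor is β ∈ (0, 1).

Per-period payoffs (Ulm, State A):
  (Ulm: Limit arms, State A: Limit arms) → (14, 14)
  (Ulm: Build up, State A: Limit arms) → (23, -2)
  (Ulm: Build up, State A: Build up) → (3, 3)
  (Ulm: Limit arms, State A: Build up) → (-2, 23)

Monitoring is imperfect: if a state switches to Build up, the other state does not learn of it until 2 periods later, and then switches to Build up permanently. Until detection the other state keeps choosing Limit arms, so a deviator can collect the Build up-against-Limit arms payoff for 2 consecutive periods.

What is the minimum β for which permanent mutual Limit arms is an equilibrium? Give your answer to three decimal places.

0.671

Deviating for the 2 undetected periods gains 23−14 = 9 per period over cooperation, then loses 14−3 = 11 per period forever once punishment starts.
Gain: 9(1 + β + … + β^1); loss: 11·β^2/(1−β).
No profitable deviation ⇔ 9(1−β^2) ≤ 11·β^2, i.e. β^2 ≥ 9/(9+11) = 9/20.
Hence β ≥ (9/20)^(1/2) ≈ 0.671.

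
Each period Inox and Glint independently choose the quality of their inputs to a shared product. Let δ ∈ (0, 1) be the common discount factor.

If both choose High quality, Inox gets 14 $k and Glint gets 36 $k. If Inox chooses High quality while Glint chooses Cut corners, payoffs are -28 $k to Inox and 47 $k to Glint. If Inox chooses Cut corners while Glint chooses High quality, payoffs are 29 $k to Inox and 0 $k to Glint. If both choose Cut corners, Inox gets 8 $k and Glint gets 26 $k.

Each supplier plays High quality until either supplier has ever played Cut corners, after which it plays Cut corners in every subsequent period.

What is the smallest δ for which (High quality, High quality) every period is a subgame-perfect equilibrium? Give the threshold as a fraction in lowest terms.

Inox's threshold: (29−14)/(29−8) = 5/7.
Glint's threshold: (47−36)/(47−26) = 11/21.
5/7 > 11/21, so Inox binds and δ* = 5/7.

5/7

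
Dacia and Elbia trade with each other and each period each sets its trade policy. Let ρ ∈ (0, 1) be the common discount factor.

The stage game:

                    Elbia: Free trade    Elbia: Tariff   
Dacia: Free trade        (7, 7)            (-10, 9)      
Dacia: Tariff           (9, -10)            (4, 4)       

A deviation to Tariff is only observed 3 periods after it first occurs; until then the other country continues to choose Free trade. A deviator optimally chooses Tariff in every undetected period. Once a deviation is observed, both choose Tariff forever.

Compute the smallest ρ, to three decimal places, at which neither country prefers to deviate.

0.737

A deviator earns 9 for 3 periods, then 4 forever; cooperating earns 7 forever. Multiplying the IC by (1−ρ):
7 ≥ 9(1−ρ^3) + 4ρ^3, so 5·ρ^3 ≥ 2 and ρ^3 ≥ 2/5.
ρ ≥ (2/5)^(1/3) ≈ 0.737.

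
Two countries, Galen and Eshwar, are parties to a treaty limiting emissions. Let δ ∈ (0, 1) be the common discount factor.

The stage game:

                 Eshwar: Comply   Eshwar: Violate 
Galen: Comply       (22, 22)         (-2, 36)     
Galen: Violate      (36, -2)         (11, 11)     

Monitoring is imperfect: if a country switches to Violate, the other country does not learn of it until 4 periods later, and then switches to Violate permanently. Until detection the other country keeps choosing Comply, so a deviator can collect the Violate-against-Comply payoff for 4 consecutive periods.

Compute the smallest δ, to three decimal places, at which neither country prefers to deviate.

0.865

Deviating for the 4 undetected periods gains 36−22 = 14 per period over cooperation, then loses 22−11 = 11 per period forever once punishment starts.
Gain: 14(1 + δ + … + δ^3); loss: 11·δ^4/(1−δ).
No profitable deviation ⇔ 14(1−δ^4) ≤ 11·δ^4, i.e. δ^4 ≥ 14/(14+11) = 14/25.
Hence δ ≥ (14/25)^(1/4) ≈ 0.865.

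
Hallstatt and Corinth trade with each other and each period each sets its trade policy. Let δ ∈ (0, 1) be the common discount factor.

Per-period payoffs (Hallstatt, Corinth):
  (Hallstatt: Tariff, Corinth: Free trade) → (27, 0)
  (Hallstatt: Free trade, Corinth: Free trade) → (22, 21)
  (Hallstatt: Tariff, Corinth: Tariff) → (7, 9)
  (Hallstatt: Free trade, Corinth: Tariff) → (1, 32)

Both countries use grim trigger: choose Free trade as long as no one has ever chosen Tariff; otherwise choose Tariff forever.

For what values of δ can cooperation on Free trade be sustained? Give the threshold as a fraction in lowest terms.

Hallstatt: cooperation gives 22 each period; deviation gives 27 once then 7 forever.
  22/(1−δ) ≥ 27 + 7δ/(1−δ) ⇒ δ ≥ 5/20 = 1/4.
Corinth: cooperation gives 21 each period; deviation gives 32 once then 9 forever.
  δ ≥ 11/23.
Both must hold, so the binding constraint is Corinth's: δ ≥ 11/23.

11/23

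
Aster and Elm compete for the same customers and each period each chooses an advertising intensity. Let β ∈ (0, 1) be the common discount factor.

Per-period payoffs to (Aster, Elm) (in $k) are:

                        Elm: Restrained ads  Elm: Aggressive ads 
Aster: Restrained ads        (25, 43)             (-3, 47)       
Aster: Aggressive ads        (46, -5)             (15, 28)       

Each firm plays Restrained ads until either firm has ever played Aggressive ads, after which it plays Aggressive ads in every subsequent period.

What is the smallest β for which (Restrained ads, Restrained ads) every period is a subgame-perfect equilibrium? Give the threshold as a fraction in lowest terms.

For Aster: deviation gain 46−25 = 21, per-period punishment loss 25−15 = 10. IC gives β ≥ 21/31.
For Elm: gain 4, loss 15 per period, so β ≥ 4/19.
The tighter constraint is Aster's, so cooperation needs β ≥ 21/31.

21/31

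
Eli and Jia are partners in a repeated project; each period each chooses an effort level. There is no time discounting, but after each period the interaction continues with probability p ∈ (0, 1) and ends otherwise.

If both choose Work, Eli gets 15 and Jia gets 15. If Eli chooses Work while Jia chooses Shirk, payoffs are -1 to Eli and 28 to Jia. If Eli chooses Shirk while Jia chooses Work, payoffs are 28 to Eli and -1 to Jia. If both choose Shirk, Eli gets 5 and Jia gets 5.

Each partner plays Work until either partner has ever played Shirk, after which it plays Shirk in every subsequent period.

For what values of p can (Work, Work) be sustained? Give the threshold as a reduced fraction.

With no time discounting, the continuation probability p plays the role of the discount factor.
Grim-trigger IC: 15/(1−p) ≥ 28 + 5p/(1−p) ⇒ p ≥ (28−15)/(28−5) = 13/23.

13/23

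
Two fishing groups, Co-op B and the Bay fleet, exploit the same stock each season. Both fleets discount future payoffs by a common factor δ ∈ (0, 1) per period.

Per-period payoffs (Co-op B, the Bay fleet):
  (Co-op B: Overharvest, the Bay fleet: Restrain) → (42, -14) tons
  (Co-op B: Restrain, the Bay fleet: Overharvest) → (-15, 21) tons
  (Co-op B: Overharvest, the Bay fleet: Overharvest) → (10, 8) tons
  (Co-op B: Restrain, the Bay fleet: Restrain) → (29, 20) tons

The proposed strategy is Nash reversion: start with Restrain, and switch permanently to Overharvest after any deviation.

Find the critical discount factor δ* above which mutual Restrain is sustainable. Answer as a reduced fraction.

For Co-op B: deviation gain 42−29 = 13, per-period punishment loss 29−10 = 19. IC gives δ ≥ 13/32.
For the Bay fleet: gain 1, loss 12 per period, so δ ≥ 1/13.
The tighter constraint is Co-op B's, so cooperation needs δ ≥ 13/32.

13/32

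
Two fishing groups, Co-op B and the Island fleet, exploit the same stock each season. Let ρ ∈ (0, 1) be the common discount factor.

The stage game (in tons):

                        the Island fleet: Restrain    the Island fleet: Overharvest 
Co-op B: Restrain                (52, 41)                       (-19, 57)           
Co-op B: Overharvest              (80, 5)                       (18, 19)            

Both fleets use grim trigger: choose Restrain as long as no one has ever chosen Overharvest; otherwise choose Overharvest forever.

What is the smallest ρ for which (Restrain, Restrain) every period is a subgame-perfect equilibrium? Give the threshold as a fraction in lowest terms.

14/31

Co-op B: cooperation gives 52 each period; deviation gives 80 once then 18 forever.
  52/(1−ρ) ≥ 80 + 18ρ/(1−ρ) ⇒ ρ ≥ 28/62 = 14/31.
the Island fleet: cooperation gives 41 each period; deviation gives 57 once then 19 forever.
  ρ ≥ 16/38 = 8/19.
Both must hold, so the binding constraint is Co-op B's: ρ ≥ 14/31.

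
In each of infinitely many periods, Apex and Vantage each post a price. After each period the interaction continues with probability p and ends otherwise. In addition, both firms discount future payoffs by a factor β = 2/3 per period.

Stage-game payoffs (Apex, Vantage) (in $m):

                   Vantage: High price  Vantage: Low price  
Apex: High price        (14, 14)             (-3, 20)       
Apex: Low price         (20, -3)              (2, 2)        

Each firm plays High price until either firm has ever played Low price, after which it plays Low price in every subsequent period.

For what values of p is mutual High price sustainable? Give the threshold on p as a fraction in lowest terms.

1/2

With continuation probability p and discount β, the effective per-period discount factor is βp.
Grim-trigger IC: βp ≥ (20−14)/(20−2) = 1/3.
So p ≥ (1/3)/(2/3) = 1/2.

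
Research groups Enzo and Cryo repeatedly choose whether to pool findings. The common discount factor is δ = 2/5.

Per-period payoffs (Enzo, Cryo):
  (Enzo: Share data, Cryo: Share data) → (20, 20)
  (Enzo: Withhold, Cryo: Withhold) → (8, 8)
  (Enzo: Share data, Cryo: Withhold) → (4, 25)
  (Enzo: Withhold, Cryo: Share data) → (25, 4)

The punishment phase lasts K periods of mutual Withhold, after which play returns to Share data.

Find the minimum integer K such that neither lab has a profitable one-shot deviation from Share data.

IC: δ(1−δ^K)/(1−δ) ≥ (25−20)/(20−8) = 5/12.
With δ = 2/5: need 1 − δ^K ≥ 5/12·(1−2/5)/(2/5), i.e. δ^K ≤ 0.3750.
Since (2/5)^1 = 0.4000 and (2/5)^2 = 0.1600, the smallest such K is 2.

2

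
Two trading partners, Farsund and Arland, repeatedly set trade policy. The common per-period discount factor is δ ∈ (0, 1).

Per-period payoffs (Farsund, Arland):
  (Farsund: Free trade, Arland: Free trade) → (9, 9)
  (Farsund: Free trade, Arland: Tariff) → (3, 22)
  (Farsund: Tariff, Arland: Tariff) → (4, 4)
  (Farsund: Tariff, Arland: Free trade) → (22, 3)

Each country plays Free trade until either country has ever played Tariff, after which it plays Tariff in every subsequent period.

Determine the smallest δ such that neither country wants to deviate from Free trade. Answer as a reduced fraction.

9/(1−δ) ≥ 22 + 4δ/(1−δ)
9 ≥ 22 − 18δ
δ ≥ 13/18.

13/18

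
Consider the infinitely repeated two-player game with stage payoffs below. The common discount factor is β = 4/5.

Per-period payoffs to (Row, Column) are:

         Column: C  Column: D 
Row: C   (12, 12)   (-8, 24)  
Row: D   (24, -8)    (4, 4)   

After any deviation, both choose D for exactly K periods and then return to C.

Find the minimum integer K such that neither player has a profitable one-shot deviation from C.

3

Need Σ_{k=1}^{K} β^k ≥ (24−12)/(12−4) = 1.5000 at β = 4/5.
At K = 2 the sum is 1.4400 < 1.5000; at K = 3 it is 1.9520 ≥ 1.5000.
So the minimum punishment length is K = 3.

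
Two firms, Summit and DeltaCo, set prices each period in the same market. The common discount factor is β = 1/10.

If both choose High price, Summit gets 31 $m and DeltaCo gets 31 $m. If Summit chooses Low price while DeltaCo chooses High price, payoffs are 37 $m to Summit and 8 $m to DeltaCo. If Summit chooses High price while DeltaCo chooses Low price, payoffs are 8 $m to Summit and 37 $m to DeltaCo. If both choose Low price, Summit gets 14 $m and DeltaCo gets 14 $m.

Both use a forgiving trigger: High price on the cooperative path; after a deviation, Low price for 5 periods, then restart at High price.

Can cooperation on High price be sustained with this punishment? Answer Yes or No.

IC: β+…+β^5 ≥ (37−31)/(31−14) = 6/17.
At β = 1/10: partial sum = 0.1111 < 0.3529. Cooperation not sustainable.

No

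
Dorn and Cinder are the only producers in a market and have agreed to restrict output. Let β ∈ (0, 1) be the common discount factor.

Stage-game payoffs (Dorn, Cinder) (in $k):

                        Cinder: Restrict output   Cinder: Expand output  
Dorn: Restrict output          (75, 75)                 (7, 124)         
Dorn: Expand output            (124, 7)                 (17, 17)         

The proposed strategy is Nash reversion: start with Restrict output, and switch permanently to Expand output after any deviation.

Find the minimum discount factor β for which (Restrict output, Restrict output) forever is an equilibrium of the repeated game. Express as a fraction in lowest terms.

49/107

One-period gain from deviating is 124 − 75 = 49. The loss is 75 − 17 = 58 in every subsequent period, with present value 58·β/(1−β).
Deviation is unprofitable when 58·β/(1−β) ≥ 49, i.e. β/(1−β) ≥ 49/58.
Equivalently β ≥ 49/(49+58) = 49/107.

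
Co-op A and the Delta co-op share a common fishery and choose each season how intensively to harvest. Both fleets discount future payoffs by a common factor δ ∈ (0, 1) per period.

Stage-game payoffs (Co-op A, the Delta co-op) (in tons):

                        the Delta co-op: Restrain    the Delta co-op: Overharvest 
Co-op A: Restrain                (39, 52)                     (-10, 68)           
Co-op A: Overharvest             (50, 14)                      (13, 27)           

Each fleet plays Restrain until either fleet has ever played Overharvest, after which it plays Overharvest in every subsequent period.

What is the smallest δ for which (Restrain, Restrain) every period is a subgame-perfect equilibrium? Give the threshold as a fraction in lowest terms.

16/41

Co-op A: cooperation gives 39 each period; deviation gives 50 once then 13 forever.
  39/(1−δ) ≥ 50 + 13δ/(1−δ) ⇒ δ ≥ 11/37.
the Delta co-op: cooperation gives 52 each period; deviation gives 68 once then 27 forever.
  δ ≥ 16/41.
Both must hold, so the binding constraint is the Delta co-op's: δ ≥ 16/41.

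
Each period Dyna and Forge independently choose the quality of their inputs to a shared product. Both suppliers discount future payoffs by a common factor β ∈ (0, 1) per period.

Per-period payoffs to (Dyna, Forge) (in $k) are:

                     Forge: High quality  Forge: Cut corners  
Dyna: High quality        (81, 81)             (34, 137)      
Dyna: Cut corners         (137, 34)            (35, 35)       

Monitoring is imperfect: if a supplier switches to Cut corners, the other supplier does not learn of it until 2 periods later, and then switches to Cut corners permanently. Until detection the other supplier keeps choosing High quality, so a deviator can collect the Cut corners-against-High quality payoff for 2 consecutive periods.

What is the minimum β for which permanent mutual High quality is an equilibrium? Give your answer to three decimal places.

A deviator earns 137 for 2 periods, then 35 forever; cooperating earns 81 forever. Multiplying the IC by (1−β):
81 ≥ 137(1−β^2) + 35β^2, so 102·β^2 ≥ 56 and β^2 ≥ 28/51.
β ≥ (28/51)^(1/2) ≈ 0.741.

0.741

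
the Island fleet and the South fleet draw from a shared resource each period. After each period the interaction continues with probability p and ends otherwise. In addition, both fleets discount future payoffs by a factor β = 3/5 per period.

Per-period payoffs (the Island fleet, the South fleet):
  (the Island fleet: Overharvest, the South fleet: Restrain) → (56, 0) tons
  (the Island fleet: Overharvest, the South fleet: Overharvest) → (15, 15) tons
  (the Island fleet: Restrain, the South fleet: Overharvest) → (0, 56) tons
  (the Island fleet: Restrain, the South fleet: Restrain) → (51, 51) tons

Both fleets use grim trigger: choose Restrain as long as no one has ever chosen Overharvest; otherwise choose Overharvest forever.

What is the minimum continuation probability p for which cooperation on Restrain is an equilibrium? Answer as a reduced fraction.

Expected continuation weight on next period's payoff is β·p = 3/5·p, which plays the role of the discount factor.
Cooperation requires 3/5·p ≥ (56−51)/(56−15) = 5/41, hence p ≥ 25/123.

25/123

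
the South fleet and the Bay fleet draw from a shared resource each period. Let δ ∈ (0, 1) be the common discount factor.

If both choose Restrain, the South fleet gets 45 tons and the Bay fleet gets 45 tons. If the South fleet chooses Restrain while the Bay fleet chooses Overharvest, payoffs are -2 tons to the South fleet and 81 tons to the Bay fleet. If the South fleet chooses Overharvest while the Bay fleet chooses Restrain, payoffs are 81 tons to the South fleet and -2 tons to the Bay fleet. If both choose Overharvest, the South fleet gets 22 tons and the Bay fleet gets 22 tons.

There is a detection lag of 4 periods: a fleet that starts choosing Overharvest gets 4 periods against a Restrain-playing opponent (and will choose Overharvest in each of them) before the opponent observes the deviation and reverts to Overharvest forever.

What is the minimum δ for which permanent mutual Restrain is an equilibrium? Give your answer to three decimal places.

0.884

Deviating for the 4 undetected periods gains 81−45 = 36 per period over cooperation, then loses 45−22 = 23 per period forever once punishment starts.
Gain: 36(1 + δ + … + δ^3); loss: 23·δ^4/(1−δ).
No profitable deviation ⇔ 36(1−δ^4) ≤ 23·δ^4, i.e. δ^4 ≥ 36/(36+23) = 36/59.
Hence δ ≥ (36/59)^(1/4) ≈ 0.884.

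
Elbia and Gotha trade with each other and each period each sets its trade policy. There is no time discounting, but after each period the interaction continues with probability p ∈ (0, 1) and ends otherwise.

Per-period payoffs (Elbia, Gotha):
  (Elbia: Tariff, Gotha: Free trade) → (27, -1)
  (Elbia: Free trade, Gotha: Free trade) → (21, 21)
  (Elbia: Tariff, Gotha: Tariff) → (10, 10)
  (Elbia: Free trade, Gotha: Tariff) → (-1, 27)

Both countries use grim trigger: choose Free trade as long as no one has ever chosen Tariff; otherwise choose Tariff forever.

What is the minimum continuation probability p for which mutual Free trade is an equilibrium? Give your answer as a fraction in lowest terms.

Expected cooperation value is 21 + p·21 + p²·21 + … = 21/(1−p); deviation gives 27 + p·10/(1−p).
21 ≥ 27(1−p) + 10p ⇒ 17p ≥ 6 ⇒ p ≥ 6/17.

6/17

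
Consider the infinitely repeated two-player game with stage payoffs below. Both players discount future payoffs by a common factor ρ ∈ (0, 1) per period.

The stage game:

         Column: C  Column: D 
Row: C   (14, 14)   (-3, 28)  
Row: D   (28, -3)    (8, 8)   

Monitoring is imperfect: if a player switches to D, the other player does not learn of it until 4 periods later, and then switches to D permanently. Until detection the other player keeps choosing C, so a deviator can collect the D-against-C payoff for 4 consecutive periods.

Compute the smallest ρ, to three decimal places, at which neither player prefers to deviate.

A deviator earns 28 for 4 periods, then 8 forever; cooperating earns 14 forever. Multiplying the IC by (1−ρ):
14 ≥ 28(1−ρ^4) + 8ρ^4, so 20·ρ^4 ≥ 14 and ρ^4 ≥ 7/10.
ρ ≥ (7/10)^(1/4) ≈ 0.915.

0.915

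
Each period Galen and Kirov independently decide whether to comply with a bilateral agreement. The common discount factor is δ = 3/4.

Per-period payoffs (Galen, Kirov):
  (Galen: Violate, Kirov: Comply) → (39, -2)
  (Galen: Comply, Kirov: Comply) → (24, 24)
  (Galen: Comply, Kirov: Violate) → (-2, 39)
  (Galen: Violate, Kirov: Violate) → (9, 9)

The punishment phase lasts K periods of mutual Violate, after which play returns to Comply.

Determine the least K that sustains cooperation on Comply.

IC: δ(1−δ^K)/(1−δ) ≥ (39−24)/(24−9) = 1.
With δ = 3/4: need 1 − δ^K ≥ 1·(1−3/4)/(3/4), i.e. δ^K ≤ 0.6667.
Since (3/4)^1 = 0.7500 and (3/4)^2 = 0.5625, the smallest such K is 2.

2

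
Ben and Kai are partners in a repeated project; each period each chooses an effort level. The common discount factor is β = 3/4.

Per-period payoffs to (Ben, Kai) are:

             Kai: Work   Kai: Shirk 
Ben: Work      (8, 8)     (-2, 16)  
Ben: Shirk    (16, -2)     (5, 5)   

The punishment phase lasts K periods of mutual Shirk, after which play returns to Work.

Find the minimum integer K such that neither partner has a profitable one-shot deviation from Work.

Need Σ_{k=1}^{K} β^k ≥ (16−8)/(8−5) = 2.6667 at β = 3/4.
At K = 7 the sum is 2.5995 < 2.6667; at K = 8 it is 2.6997 ≥ 2.6667.
So the minimum punishment length is K = 8.

8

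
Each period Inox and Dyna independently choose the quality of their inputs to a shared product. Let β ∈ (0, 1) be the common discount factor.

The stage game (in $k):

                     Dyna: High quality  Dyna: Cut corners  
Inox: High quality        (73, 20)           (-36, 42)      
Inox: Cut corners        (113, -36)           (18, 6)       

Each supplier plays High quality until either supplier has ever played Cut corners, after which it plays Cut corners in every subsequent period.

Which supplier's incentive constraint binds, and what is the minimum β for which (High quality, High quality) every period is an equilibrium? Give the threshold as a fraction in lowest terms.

For Inox: deviation gain 113−73 = 40, per-period punishment loss 73−18 = 55. IC gives β ≥ 40/95 = 8/19.
For Dyna: gain 22, loss 14 per period, so β ≥ 22/36 = 11/18.
The tighter constraint is Dyna's, so cooperation needs β ≥ 11/18.

Dyna; β ≥ 11/18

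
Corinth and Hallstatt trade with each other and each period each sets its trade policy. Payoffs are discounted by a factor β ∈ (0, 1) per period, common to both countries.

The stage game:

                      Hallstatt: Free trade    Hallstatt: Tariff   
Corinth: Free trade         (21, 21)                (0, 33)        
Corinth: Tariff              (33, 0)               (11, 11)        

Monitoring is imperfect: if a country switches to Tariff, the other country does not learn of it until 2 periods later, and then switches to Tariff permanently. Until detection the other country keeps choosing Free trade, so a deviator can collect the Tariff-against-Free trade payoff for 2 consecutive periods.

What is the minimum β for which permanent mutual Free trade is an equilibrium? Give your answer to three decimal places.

0.739

A deviator earns 33 for 2 periods, then 11 forever; cooperating earns 21 forever. Multiplying the IC by (1−β):
21 ≥ 33(1−β^2) + 11β^2, so 22·β^2 ≥ 12 and β^2 ≥ 6/11.
β ≥ (6/11)^(1/2) ≈ 0.739.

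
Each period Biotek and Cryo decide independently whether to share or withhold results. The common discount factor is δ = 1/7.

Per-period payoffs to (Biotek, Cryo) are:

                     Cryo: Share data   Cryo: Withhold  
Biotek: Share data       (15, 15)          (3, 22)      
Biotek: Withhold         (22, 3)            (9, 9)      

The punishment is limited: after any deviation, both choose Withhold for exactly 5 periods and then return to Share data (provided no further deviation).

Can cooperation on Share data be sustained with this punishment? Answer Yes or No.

IC: δ+…+δ^5 ≥ (22−15)/(15−9) = 7/6.
At δ = 1/7: partial sum = 0.1667 < 1.1667. Cooperation not sustainable.

No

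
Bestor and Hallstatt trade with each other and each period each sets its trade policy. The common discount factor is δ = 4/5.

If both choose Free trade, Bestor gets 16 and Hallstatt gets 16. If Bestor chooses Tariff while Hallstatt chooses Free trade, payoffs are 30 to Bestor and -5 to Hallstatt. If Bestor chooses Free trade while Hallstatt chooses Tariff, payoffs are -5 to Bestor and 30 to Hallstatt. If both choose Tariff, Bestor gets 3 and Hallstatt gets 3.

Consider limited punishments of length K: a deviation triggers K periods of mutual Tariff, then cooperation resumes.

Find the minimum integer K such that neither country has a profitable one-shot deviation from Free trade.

2

No profitable deviation requires (16−3)(δ+…+δ^K) ≥ 30−16, i.e. δ+…+δ^K ≥ 14/13 ≈ 1.0769.
With δ = 4/5, the partial sums are K=1: 0.8000, K=2: 1.4400.
K = 2 is the first length at which the sum reaches 1.0769.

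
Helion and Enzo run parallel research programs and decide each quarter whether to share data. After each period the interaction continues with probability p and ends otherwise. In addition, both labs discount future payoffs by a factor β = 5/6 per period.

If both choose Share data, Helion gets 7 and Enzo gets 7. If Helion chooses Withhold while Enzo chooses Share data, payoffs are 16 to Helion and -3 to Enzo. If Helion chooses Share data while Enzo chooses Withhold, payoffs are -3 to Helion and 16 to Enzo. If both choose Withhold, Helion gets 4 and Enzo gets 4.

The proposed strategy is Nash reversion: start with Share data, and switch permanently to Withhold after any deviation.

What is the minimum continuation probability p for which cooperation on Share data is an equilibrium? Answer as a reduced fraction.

9/10

With continuation probability p and discount β, the effective per-period discount factor is βp.
Grim-trigger IC: βp ≥ (16−7)/(16−4) = 3/4.
So p ≥ (3/4)/(5/6) = 9/10.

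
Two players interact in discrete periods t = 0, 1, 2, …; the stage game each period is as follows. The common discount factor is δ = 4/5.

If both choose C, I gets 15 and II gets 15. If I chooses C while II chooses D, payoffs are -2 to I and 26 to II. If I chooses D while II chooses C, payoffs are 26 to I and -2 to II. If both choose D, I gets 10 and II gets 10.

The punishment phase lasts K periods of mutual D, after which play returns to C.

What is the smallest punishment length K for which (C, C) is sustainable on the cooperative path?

No profitable deviation requires (15−10)(δ+…+δ^K) ≥ 26−15, i.e. δ+…+δ^K ≥ 11/5 ≈ 2.2000.
With δ = 4/5, the partial sums are K=1: 0.8000, K=2: 1.4400, K=3: 1.9520, K=4: 2.3616.
K = 4 is the first length at which the sum reaches 2.2000.

4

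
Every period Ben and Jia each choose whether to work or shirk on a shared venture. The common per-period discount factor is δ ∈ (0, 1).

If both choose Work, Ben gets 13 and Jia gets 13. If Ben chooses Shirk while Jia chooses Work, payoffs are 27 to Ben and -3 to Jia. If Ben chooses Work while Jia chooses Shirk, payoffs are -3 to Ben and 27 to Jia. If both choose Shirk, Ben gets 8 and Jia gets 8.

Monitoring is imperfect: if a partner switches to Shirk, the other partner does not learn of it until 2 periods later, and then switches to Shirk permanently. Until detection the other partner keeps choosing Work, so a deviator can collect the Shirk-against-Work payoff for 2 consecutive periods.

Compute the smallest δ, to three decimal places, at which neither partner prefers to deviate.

0.858

A deviator earns 27 for 2 periods, then 8 forever; cooperating earns 13 forever. Multiplying the IC by (1−δ):
13 ≥ 27(1−δ^2) + 8δ^2, so 19·δ^2 ≥ 14 and δ^2 ≥ 14/19.
δ ≥ (14/19)^(1/2) ≈ 0.858.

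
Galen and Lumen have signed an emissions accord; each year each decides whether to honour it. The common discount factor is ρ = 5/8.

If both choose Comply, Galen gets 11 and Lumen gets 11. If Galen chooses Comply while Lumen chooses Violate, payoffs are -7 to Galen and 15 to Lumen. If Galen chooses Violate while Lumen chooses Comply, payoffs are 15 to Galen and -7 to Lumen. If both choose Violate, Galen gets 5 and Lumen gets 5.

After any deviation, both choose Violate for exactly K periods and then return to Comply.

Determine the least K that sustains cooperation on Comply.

2

Need Σ_{k=1}^{K} ρ^k ≥ (15−11)/(11−5) = 0.6667 at ρ = 5/8.
At K = 1 the sum is 0.6250 < 0.6667; at K = 2 it is 1.0156 ≥ 0.6667.
So the minimum punishment length is K = 2.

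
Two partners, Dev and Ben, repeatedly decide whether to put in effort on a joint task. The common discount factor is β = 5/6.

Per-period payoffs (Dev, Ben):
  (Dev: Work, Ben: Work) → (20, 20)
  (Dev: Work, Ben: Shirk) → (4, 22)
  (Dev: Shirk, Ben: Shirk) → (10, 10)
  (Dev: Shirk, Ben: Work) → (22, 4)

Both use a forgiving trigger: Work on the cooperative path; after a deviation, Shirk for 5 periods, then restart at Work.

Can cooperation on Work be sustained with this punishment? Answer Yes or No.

Yes

IC: β+…+β^5 ≥ (22−20)/(20−10) = 1/5.
At β = 5/6: partial sum = 2.9906 ≥ 0.2000. Cooperation sustainable.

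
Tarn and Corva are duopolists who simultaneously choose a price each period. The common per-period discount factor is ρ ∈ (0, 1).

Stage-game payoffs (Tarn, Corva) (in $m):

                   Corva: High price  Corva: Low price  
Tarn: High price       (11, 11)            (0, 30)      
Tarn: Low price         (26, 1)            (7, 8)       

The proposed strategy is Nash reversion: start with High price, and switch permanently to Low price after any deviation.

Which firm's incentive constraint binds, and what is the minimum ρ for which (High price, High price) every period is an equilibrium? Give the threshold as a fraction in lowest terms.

For Tarn: deviation gain 26−11 = 15, per-period punishment loss 11−7 = 4. IC gives ρ ≥ 15/19.
For Corva: gain 19, loss 3 per period, so ρ ≥ 19/22.
The tighter constraint is Corva's, so cooperation needs ρ ≥ 19/22.

Corva; ρ ≥ 19/22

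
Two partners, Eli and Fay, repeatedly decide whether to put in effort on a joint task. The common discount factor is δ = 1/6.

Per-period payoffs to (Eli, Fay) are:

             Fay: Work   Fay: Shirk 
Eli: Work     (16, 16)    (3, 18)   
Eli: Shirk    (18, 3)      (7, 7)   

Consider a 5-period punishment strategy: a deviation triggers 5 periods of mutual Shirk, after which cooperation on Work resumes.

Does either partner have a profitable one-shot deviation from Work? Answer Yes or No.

Yes

IC: δ+…+δ^5 ≥ (18−16)/(16−7) = 2/9.
At δ = 1/6: partial sum = 0.2000 < 0.2222. Cooperation not sustainable.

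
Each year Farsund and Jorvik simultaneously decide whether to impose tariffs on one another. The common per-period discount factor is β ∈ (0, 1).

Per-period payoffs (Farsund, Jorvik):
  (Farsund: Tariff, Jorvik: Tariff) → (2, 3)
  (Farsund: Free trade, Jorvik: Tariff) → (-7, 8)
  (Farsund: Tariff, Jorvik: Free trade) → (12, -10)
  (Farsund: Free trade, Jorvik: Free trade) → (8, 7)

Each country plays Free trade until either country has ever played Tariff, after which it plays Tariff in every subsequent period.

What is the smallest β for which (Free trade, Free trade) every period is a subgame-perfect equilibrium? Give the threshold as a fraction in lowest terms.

2/5

Farsund's threshold: (12−8)/(12−2) = 2/5.
Jorvik's threshold: (8−7)/(8−3) = 1/5.
2/5 > 1/5, so Farsund binds and β* = 2/5.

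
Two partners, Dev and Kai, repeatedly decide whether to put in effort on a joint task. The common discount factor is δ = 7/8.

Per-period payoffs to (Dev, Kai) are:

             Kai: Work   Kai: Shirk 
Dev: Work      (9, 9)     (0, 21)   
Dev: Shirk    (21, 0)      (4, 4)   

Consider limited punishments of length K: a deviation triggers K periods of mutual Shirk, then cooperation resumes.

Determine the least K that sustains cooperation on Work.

4

IC: δ(1−δ^K)/(1−δ) ≥ (21−9)/(9−4) = 12/5.
With δ = 7/8: need 1 − δ^K ≥ 12/5·(1−7/8)/(7/8), i.e. δ^K ≤ 0.6571.
Since (7/8)^3 = 0.6699 and (7/8)^4 = 0.5862, the smallest such K is 4.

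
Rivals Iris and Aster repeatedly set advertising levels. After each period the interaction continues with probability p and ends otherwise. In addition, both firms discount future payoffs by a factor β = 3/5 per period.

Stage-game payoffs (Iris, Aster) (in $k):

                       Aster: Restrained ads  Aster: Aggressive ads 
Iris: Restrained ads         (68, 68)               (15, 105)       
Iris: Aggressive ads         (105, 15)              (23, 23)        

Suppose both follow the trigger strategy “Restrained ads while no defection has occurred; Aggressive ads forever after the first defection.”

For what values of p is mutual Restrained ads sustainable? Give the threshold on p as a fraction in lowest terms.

185/246

Expected continuation weight on next period's payoff is β·p = 3/5·p, which plays the role of the discount factor.
Cooperation requires 3/5·p ≥ (105−68)/(105−23) = 37/82, hence p ≥ 185/246.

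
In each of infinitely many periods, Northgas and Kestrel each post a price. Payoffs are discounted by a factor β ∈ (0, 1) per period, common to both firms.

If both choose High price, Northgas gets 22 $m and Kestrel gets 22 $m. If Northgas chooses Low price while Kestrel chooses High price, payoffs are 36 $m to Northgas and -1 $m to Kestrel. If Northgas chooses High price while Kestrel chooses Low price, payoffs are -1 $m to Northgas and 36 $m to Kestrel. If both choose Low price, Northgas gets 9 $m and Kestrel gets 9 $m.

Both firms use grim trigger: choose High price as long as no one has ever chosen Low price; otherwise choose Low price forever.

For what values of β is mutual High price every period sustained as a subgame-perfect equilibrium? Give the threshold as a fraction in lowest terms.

14/27

One-period gain from deviating is 36 − 22 = 14. The loss is 22 − 9 = 13 in every subsequent period, with present value 13·β/(1−β).
Deviation is unprofitable when 13·β/(1−β) ≥ 14, i.e. β/(1−β) ≥ 14/13.
Equivalently β ≥ 14/(14+13) = 14/27.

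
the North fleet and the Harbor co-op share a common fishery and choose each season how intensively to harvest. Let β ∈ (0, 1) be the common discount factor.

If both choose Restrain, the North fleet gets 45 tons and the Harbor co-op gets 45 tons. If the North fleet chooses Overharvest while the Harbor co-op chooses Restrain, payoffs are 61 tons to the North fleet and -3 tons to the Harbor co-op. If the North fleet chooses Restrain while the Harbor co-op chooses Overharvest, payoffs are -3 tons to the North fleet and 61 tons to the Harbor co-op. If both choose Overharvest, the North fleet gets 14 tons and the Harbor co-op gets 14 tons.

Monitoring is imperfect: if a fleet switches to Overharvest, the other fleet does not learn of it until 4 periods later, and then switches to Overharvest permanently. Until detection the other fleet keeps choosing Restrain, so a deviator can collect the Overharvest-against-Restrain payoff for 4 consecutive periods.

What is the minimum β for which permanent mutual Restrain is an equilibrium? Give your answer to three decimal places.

The best deviation is to choose Overharvest for all 4 undetected periods, earning 61 each, then 14 forever once detected.
Deviation value: 61(1−β^4)/(1−β) + 14β^4/(1−β); cooperation value: 45/(1−β).
IC: 45 ≥ 61(1−β^4) + 14β^4 = 61 − 47β^4.
So β^4 ≥ 16/47, giving β ≥ (16/47)^(1/4) ≈ 0.764.

0.764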